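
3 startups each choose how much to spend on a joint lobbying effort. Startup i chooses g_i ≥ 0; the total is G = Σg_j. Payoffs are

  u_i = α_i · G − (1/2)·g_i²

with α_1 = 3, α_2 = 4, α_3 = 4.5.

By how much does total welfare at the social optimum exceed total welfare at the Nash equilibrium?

Startup i's FOC: ∂u_i/∂g_i = α_i − g_i = 0, so g_i* = α_i.
NE contributions = (3, 4, 4.5); G = 11.5.
W^NE = (Σα)·G − ½Σα_i² = 11.5² − ½·45.25 = 109.625.
Planner sets g_i = Σα_j = 11.5 for every i, so G^SO = 3·11.5 = 34.5.
W^SO = (Σα)·G^SO − ½·3·(Σα)² = (3/2)·11.5² = 198.375.
Deadweight loss = W^SO − W^NE = 88.75.

88.75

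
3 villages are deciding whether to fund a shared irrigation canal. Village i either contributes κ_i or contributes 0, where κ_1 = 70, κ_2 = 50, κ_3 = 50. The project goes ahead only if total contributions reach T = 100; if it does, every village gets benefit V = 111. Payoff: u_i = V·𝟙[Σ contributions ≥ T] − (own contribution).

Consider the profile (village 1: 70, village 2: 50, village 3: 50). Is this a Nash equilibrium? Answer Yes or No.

Total = 170 ≥ 100: provided.
Village 1 (pledges 70, payoff 41): dropping to 0 → total 100, payoff 111. Profitable deviation.

No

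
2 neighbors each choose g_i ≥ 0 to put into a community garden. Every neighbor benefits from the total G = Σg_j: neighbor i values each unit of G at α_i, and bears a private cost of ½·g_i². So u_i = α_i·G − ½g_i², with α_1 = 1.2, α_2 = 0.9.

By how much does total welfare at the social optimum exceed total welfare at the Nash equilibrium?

Neighbor i's FOC: ∂u_i/∂g_i = α_i − g_i = 0, so g_i* = α_i.
NE contributions = (1.2, 0.9); G = 2.1.
W^NE = (Σα)·G − ½Σα_i² = 2.1² − ½·2.25 = 3.285.
Planner sets g_i = Σα_j = 2.1 for every i, so G^SO = 2·2.1 = 4.2.
W^SO = (Σα)·G^SO − ½·2·(Σα)² = (2/2)·2.1² = 4.41.
Deadweight loss = W^SO − W^NE = 1.125.

1.125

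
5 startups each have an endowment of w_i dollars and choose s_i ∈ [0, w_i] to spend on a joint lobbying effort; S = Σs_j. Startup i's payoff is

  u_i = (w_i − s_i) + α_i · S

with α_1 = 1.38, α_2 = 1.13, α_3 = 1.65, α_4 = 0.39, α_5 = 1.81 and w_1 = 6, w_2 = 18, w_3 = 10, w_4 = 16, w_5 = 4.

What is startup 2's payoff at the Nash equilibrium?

∂u_i/∂s_i = α_i − 1, so startup i contributes w_i if α_i > 1, else 0.
α_i > 1 for i ∈ {1, 2, 3, 5}; NE contributions (6, 18, 10, 0, 4), S = 38.
u_2 = (18 − 18) + 1.13·38 = 42.94.

42.94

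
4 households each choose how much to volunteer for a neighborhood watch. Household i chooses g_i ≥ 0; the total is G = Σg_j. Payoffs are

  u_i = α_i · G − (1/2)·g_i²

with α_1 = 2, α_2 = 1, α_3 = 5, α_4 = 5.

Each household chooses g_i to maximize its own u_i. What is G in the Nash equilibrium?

13

Household i's FOC: ∂u_i/∂g_i = α_i − g_i = 0, so g_i* = α_i.
NE contributions = (2, 1, 5, 5); G = 13.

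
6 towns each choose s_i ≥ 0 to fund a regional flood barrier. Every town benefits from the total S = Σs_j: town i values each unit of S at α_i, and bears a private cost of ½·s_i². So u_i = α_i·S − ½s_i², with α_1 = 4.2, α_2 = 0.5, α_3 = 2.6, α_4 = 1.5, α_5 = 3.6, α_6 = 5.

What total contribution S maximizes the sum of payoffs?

Planner FOC: ∂(Σu_j)/∂s_i = (Σα_j) − s_i = 0, so s_i^SO = Σα_j = 17.4 for every i; S^SO = 104.4.

104.4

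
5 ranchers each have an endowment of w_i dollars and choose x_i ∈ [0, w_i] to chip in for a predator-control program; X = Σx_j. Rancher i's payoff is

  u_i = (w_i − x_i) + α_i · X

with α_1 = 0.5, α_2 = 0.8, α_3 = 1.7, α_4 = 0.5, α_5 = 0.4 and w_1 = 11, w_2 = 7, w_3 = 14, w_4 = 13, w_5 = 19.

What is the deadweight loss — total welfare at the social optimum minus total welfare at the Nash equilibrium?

145

∂u_i/∂x_i = α_i − 1, so rancher i contributes w_i if α_i > 1, else 0.
α_i > 1 for i ∈ {3}; NE contributions (0, 0, 14, 0, 0), X = 14.
W^NE = Σw_i − X^NE + (Σα_i)·X^NE = 64 + 2.9·14 = 104.6.
Planner: ∂(Σu_j)/∂x_i = Σα_j − 1 = 2.9 > 0, so everyone contributes w_i; X^SO = 64, W^SO = 64 + 2.9·64 = 249.6.
Deadweight loss = 145.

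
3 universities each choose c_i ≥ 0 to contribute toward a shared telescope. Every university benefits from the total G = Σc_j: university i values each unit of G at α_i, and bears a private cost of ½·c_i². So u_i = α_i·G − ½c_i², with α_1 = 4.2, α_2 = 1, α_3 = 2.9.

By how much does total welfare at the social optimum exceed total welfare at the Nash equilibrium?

University i's FOC: ∂u_i/∂c_i = α_i − c_i = 0, so c_i* = α_i.
NE contributions = (4.2, 1, 2.9); G = 8.1.
W^NE = (Σα)·G − ½Σα_i² = 8.1² − ½·27.05 = 52.085.
Planner sets c_i = Σα_j = 8.1 for every i, so G^SO = 3·8.1 = 24.3.
W^SO = (Σα)·G^SO − ½·3·(Σα)² = (3/2)·8.1² = 98.415.
Deadweight loss = W^SO − W^NE = 46.33.

46.33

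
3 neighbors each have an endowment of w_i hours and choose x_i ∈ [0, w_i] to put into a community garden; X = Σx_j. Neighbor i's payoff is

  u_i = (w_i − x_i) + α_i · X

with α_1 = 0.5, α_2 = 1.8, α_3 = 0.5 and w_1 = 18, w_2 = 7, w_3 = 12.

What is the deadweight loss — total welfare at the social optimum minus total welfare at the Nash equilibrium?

54

∂u_i/∂x_i = α_i − 1, so neighbor i contributes w_i if α_i > 1, else 0.
α_i > 1 for i ∈ {2}; NE contributions (0, 7, 0), X = 7.
W^NE = Σw_i − X^NE + (Σα_i)·X^NE = 37 + 1.8·7 = 49.6.
Planner: ∂(Σu_j)/∂x_i = Σα_j − 1 = 1.8 > 0, so everyone contributes w_i; X^SO = 37, W^SO = 37 + 1.8·37 = 103.6.
Deadweight loss = 54.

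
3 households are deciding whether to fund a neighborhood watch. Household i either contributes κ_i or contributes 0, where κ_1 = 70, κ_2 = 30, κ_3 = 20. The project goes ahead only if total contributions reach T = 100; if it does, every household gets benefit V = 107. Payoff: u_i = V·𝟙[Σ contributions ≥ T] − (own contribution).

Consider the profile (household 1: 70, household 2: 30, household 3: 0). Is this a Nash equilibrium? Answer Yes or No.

Yes

Total = 100 ≥ 100: provided.
Household 1 (pledges 70, payoff 37): dropping to 0 → total 30, payoff 0. No gain.
Household 2 (pledges 30, payoff 77): dropping to 0 → total 70, payoff 0. No gain.
Household 3 (pledges 0, payoff 107): pledging 20 → total 120, payoff 87. No gain.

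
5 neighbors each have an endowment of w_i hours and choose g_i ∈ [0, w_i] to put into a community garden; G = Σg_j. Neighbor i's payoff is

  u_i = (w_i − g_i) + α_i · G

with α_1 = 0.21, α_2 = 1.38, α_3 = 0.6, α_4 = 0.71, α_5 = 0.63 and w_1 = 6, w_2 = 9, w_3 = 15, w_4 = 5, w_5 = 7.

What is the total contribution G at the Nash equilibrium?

∂u_i/∂g_i = α_i − 1, so neighbor i contributes w_i if α_i > 1, else 0.
α_i > 1 for i ∈ {2}; NE contributions (0, 9, 0, 0, 0), G = 9.

9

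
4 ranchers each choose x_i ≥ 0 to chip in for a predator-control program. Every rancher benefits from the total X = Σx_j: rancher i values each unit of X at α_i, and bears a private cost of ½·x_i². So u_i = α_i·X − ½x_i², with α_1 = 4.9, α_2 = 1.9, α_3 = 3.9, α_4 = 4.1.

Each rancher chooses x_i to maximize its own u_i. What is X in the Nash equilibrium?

14.8

Rancher i's FOC: ∂u_i/∂x_i = α_i − x_i = 0, so x_i* = α_i.
NE contributions = (4.9, 1.9, 3.9, 4.1); X = 14.8.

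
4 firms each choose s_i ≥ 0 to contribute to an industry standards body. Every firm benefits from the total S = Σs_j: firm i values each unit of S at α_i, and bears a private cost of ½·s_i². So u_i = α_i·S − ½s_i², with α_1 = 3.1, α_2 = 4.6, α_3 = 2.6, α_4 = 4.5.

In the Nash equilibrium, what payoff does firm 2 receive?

Firm i's FOC: ∂u_i/∂s_i = α_i − s_i = 0, so s_i* = α_i.
NE contributions = (3.1, 4.6, 2.6, 4.5); S = 14.8.
u_2 = α_2·S − ½·(s_2)² = 4.6·14.8 − ½·4.6² = 57.5.

57.5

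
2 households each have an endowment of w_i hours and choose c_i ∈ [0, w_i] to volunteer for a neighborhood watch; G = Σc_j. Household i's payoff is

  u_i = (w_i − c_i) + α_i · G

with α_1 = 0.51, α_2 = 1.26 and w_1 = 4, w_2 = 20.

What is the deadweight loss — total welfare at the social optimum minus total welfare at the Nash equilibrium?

3.08

∂u_i/∂c_i = α_i − 1, so household i contributes w_i if α_i > 1, else 0.
α_i > 1 for i ∈ {2}; NE contributions (0, 20), G = 20.
W^NE = Σw_i − G^NE + (Σα_i)·G^NE = 24 + 0.77·20 = 39.4.
Planner: ∂(Σu_j)/∂c_i = Σα_j − 1 = 0.77 > 0, so everyone contributes w_i; G^SO = 24, W^SO = 24 + 0.77·24 = 42.48.
Deadweight loss = 3.08.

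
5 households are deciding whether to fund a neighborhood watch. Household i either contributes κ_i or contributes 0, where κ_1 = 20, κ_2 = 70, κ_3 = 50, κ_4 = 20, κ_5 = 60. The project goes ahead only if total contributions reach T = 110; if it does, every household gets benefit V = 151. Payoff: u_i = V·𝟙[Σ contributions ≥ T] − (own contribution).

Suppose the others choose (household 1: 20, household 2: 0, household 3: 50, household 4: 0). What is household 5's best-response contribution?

60

Others' total = 70. Contributing 60 brings total to 130 ≥ 110: gain V − κ_5 = 91.
Best response: 60.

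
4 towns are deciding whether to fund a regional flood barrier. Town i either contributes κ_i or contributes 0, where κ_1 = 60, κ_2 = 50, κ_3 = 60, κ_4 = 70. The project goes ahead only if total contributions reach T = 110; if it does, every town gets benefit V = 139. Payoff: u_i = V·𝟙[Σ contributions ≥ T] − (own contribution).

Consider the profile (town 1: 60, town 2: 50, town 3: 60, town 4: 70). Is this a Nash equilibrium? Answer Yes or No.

No

Total = 240 ≥ 110: provided.
Town 1 (pledges 60, payoff 79): dropping to 0 → total 180, payoff 139. Profitable deviation.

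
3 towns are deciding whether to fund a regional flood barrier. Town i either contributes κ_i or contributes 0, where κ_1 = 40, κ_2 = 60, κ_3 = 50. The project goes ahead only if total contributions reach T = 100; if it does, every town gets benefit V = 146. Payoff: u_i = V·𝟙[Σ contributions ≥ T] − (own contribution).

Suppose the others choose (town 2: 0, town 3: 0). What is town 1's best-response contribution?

Others' total = 0. Even contributing 40 gives 40 < 100: no benefit either way.
Best response: 0.

0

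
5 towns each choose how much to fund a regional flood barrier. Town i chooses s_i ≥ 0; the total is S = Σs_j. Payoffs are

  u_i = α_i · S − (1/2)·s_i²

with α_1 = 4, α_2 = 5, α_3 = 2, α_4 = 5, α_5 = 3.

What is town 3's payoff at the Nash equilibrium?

Town i's FOC: ∂u_i/∂s_i = α_i − s_i = 0, so s_i* = α_i.
NE contributions = (4, 5, 2, 5, 3); S = 19.
u_3 = α_3·S − ½·(s_3)² = 2·19 − ½·2² = 36.

36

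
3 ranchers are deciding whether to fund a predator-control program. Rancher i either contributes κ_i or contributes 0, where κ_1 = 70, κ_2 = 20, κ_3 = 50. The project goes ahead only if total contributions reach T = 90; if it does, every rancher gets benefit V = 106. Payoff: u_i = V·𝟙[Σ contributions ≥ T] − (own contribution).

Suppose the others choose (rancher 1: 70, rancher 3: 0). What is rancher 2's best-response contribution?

20

Others' total = 70. Contributing 20 brings total to 90 ≥ 90: gain V − κ_2 = 86.
Best response: 20.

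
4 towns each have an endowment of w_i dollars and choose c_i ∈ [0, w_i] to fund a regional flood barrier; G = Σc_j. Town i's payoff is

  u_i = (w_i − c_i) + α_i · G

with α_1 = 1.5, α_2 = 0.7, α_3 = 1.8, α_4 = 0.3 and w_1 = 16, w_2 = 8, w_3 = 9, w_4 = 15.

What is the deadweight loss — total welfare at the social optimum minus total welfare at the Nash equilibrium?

∂u_i/∂c_i = α_i − 1, so town i contributes w_i if α_i > 1, else 0.
α_i > 1 for i ∈ {1, 3}; NE contributions (16, 0, 9, 0), G = 25.
W^NE = Σw_i − G^NE + (Σα_i)·G^NE = 48 + 3.3·25 = 130.5.
Planner: ∂(Σu_j)/∂c_i = Σα_j − 1 = 3.3 > 0, so everyone contributes w_i; G^SO = 48, W^SO = 48 + 3.3·48 = 206.4.
Deadweight loss = 75.9.

75.9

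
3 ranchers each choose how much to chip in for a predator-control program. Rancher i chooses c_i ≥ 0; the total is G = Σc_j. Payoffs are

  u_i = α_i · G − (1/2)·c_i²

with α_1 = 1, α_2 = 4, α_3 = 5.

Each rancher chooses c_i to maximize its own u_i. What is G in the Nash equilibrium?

10

Rancher i's FOC: ∂u_i/∂c_i = α_i − c_i = 0, so c_i* = α_i.
NE contributions = (1, 4, 5); G = 10.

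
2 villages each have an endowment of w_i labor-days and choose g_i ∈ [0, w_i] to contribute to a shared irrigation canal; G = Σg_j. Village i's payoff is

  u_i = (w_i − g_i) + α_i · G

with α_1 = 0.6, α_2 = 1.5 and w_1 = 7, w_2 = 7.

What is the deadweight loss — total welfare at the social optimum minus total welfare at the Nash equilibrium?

∂u_i/∂g_i = α_i − 1, so village i contributes w_i if α_i > 1, else 0.
α_i > 1 for i ∈ {2}; NE contributions (0, 7), G = 7.
W^NE = Σw_i − G^NE + (Σα_i)·G^NE = 14 + 1.1·7 = 21.7.
Planner: ∂(Σu_j)/∂g_i = Σα_j − 1 = 1.1 > 0, so everyone contributes w_i; G^SO = 14, W^SO = 14 + 1.1·14 = 29.4.
Deadweight loss = 7.7.

7.7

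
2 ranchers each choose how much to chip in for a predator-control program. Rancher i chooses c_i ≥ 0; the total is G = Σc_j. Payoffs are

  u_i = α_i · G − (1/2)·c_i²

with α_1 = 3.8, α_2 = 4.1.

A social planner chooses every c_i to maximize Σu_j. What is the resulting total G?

15.8

Planner FOC: ∂(Σu_j)/∂c_i = (Σα_j) − c_i = 0, so c_i^SO = Σα_j = 7.9 for every i; G^SO = 15.8.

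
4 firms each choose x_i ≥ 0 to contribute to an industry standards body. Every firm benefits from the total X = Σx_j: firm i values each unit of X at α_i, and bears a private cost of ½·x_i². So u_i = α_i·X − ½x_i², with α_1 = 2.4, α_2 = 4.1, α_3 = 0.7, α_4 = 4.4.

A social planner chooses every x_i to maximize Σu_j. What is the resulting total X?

Planner FOC: ∂(Σu_j)/∂x_i = (Σα_j) − x_i = 0, so x_i^SO = Σα_j = 11.6 for every i; X^SO = 46.4.

46.4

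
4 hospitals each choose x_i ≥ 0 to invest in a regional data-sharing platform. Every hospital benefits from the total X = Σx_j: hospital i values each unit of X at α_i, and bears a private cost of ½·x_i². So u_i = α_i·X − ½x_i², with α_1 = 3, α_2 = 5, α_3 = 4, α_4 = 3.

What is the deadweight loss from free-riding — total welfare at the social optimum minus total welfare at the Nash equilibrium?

Hospital i's FOC: ∂u_i/∂x_i = α_i − x_i = 0, so x_i* = α_i.
NE contributions = (3, 5, 4, 3); X = 15.
W^NE = (Σα)·X − ½Σα_i² = 15² − ½·59 = 195.5.
Planner sets x_i = Σα_j = 15 for every i, so X^SO = 4·15 = 60.
W^SO = (Σα)·X^SO − ½·4·(Σα)² = (4/2)·15² = 450.
Deadweight loss = W^SO − W^NE = 254.5.

254.5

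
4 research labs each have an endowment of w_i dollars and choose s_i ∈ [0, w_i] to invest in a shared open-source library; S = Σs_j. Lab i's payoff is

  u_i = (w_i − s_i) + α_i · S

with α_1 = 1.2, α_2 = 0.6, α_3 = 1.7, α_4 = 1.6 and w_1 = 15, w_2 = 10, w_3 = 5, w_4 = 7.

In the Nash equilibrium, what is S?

∂u_i/∂s_i = α_i − 1, so lab i contributes w_i if α_i > 1, else 0.
α_i > 1 for i ∈ {1, 3, 4}; NE contributions (15, 0, 5, 7), S = 27.

27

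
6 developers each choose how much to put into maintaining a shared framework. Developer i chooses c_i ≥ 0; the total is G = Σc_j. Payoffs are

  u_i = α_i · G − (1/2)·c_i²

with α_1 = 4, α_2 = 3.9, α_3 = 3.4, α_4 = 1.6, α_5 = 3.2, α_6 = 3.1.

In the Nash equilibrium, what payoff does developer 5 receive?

56.32

Developer i's FOC: ∂u_i/∂c_i = α_i − c_i = 0, so c_i* = α_i.
NE contributions = (4, 3.9, 3.4, 1.6, 3.2, 3.1); G = 19.2.
u_5 = α_5·G − ½·(c_5)² = 3.2·19.2 − ½·3.2² = 56.32.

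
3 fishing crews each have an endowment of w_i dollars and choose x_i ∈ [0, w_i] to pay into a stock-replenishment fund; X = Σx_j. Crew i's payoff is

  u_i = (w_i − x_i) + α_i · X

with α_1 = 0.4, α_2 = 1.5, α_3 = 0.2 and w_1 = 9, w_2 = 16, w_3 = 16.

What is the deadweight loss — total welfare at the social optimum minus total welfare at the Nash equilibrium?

∂u_i/∂x_i = α_i − 1, so crew i contributes w_i if α_i > 1, else 0.
α_i > 1 for i ∈ {2}; NE contributions (0, 16, 0), X = 16.
W^NE = Σw_i − X^NE + (Σα_i)·X^NE = 41 + 1.1·16 = 58.6.
Planner: ∂(Σu_j)/∂x_i = Σα_j − 1 = 1.1 > 0, so everyone contributes w_i; X^SO = 41, W^SO = 41 + 1.1·41 = 86.1.
Deadweight loss = 27.5.

27.5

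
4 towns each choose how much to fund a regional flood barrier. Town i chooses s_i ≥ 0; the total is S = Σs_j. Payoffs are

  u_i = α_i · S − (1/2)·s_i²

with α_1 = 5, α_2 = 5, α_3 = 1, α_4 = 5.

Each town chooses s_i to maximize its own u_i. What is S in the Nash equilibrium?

16

Town i's FOC: ∂u_i/∂s_i = α_i − s_i = 0, so s_i* = α_i.
NE contributions = (5, 5, 1, 5); S = 16.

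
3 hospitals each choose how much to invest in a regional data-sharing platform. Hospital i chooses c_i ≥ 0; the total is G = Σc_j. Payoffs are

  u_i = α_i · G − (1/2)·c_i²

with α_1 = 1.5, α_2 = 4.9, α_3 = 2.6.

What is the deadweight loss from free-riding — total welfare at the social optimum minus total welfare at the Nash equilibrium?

57.01

Hospital i's FOC: ∂u_i/∂c_i = α_i − c_i = 0, so c_i* = α_i.
NE contributions = (1.5, 4.9, 2.6); G = 9.
W^NE = (Σα)·G − ½Σα_i² = 9² − ½·33.02 = 64.49.
Planner sets c_i = Σα_j = 9 for every i, so G^SO = 3·9 = 27.
W^SO = (Σα)·G^SO − ½·3·(Σα)² = (3/2)·9² = 121.5.
Deadweight loss = W^SO − W^NE = 57.01.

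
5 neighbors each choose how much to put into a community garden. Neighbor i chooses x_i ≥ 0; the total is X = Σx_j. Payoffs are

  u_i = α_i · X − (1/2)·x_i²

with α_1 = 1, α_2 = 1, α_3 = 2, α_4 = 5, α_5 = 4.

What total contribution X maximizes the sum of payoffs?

Planner FOC: ∂(Σu_j)/∂x_i = (Σα_j) − x_i = 0, so x_i^SO = Σα_j = 13 for every i; X^SO = 65.

65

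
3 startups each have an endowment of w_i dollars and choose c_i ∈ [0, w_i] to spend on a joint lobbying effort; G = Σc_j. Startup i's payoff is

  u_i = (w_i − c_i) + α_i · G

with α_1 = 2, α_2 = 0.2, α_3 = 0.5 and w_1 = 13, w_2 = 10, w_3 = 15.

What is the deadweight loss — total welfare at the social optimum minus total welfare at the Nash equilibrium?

42.5

∂u_i/∂c_i = α_i − 1, so startup i contributes w_i if α_i > 1, else 0.
α_i > 1 for i ∈ {1}; NE contributions (13, 0, 0), G = 13.
W^NE = Σw_i − G^NE + (Σα_i)·G^NE = 38 + 1.7·13 = 60.1.
Planner: ∂(Σu_j)/∂c_i = Σα_j − 1 = 1.7 > 0, so everyone contributes w_i; G^SO = 38, W^SO = 38 + 1.7·38 = 102.6.
Deadweight loss = 42.5.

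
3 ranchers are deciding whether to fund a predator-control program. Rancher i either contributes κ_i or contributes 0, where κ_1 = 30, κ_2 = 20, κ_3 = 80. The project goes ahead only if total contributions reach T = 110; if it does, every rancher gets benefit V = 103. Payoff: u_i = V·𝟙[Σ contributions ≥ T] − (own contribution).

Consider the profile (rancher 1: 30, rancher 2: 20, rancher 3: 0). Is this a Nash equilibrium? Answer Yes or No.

No

Total = 50 < 110: not provided.
Rancher 1 (pledges 30, payoff -30): dropping to 0 → total 20, payoff 0. Profitable deviation.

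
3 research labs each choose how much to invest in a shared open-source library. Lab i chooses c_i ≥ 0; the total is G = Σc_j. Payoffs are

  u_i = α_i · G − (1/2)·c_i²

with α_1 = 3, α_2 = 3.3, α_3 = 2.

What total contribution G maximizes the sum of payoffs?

24.9

Planner FOC: ∂(Σu_j)/∂c_i = (Σα_j) − c_i = 0, so c_i^SO = Σα_j = 8.3 for every i; G^SO = 24.9.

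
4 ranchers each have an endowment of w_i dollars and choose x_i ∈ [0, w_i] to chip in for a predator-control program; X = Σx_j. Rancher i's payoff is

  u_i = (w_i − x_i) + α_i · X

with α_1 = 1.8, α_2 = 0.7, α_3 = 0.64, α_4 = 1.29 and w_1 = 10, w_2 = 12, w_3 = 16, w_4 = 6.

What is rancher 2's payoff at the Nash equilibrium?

23.2

∂u_i/∂x_i = α_i − 1, so rancher i contributes w_i if α_i > 1, else 0.
α_i > 1 for i ∈ {1, 4}; NE contributions (10, 0, 0, 6), X = 16.
u_2 = (12 − 0) + 0.7·16 = 23.2.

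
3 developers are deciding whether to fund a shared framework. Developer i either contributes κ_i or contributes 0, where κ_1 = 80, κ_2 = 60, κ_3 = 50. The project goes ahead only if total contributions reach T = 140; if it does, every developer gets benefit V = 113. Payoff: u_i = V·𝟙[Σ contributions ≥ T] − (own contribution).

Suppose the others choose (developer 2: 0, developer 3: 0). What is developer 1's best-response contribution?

0

Others' total = 0. Even contributing 80 gives 80 < 140: no benefit either way.
Best response: 0.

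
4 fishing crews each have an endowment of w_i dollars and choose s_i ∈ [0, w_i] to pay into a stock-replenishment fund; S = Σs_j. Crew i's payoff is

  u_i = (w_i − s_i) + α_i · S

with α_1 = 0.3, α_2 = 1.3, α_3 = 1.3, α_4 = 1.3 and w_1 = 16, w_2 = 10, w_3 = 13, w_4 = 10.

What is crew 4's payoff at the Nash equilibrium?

∂u_i/∂s_i = α_i − 1, so crew i contributes w_i if α_i > 1, else 0.
α_i > 1 for i ∈ {2, 3, 4}; NE contributions (0, 10, 13, 10), S = 33.
u_4 = (10 − 10) + 1.3·33 = 42.9.

42.9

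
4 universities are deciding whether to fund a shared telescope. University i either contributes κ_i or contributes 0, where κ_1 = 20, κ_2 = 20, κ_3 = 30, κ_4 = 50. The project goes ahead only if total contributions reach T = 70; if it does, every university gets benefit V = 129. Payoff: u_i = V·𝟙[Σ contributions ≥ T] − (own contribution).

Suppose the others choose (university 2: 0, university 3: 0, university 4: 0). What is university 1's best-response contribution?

Others' total = 0. Even contributing 20 gives 20 < 70: no benefit either way.
Best response: 0.

0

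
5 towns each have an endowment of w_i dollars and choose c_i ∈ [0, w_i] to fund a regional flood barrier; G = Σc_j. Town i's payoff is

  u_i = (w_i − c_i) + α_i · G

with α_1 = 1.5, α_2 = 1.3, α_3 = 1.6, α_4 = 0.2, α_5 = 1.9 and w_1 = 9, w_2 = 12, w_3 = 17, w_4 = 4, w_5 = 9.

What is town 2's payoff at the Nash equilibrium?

∂u_i/∂c_i = α_i − 1, so town i contributes w_i if α_i > 1, else 0.
α_i > 1 for i ∈ {1, 2, 3, 5}; NE contributions (9, 12, 17, 0, 9), G = 47.
u_2 = (12 − 12) + 1.3·47 = 61.1.

61.1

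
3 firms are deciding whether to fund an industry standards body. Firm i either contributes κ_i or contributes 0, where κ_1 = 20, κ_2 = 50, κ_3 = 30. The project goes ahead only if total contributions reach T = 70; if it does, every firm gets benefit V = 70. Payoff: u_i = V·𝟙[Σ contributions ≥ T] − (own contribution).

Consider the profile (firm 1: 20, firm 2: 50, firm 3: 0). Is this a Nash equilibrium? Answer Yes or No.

Total = 70 ≥ 70: provided.
Firm 1 (pledges 20, payoff 50): dropping to 0 → total 50, payoff 0. No gain.
Firm 2 (pledges 50, payoff 20): dropping to 0 → total 20, payoff 0. No gain.
Firm 3 (pledges 0, payoff 70): pledging 30 → total 100, payoff 40. No gain.

Yes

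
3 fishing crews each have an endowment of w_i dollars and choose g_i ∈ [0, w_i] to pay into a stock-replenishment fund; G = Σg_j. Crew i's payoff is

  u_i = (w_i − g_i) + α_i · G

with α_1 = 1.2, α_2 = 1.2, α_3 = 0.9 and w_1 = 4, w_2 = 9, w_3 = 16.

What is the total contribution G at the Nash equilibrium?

∂u_i/∂g_i = α_i − 1, so crew i contributes w_i if α_i > 1, else 0.
α_i > 1 for i ∈ {1, 2}; NE contributions (4, 9, 0), G = 13.

13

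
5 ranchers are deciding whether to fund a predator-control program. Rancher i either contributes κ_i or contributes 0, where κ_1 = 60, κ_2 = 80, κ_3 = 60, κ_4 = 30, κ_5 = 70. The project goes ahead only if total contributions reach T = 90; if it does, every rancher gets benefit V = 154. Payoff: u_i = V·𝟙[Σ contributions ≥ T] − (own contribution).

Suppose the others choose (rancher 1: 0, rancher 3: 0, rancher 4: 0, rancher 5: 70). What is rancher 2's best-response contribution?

80

Others' total = 70. Contributing 80 brings total to 150 ≥ 90: gain V − κ_2 = 74.
Best response: 80.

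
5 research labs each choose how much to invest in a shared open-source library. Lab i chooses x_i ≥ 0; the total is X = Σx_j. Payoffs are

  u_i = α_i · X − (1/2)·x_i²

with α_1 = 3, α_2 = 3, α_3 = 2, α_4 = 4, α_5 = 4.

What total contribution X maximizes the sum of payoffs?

Planner FOC: ∂(Σu_j)/∂x_i = (Σα_j) − x_i = 0, so x_i^SO = Σα_j = 16 for every i; X^SO = 80.

80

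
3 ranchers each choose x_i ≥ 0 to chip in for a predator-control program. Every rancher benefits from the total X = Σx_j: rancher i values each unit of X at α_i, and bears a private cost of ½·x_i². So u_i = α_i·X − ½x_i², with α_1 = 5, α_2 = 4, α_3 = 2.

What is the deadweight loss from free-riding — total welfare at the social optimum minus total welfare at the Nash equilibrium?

83

Rancher i's FOC: ∂u_i/∂x_i = α_i − x_i = 0, so x_i* = α_i.
NE contributions = (5, 4, 2); X = 11.
W^NE = (Σα)·X − ½Σα_i² = 11² − ½·45 = 98.5.
Planner sets x_i = Σα_j = 11 for every i, so X^SO = 3·11 = 33.
W^SO = (Σα)·X^SO − ½·3·(Σα)² = (3/2)·11² = 181.5.
Deadweight loss = W^SO − W^NE = 83.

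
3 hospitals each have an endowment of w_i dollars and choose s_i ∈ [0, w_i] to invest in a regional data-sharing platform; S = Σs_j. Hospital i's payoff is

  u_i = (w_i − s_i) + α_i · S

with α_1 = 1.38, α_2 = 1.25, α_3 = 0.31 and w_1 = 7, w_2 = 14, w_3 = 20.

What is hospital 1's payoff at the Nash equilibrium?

∂u_i/∂s_i = α_i − 1, so hospital i contributes w_i if α_i > 1, else 0.
α_i > 1 for i ∈ {1, 2}; NE contributions (7, 14, 0), S = 21.
u_1 = (7 − 7) + 1.38·21 = 28.98.

28.98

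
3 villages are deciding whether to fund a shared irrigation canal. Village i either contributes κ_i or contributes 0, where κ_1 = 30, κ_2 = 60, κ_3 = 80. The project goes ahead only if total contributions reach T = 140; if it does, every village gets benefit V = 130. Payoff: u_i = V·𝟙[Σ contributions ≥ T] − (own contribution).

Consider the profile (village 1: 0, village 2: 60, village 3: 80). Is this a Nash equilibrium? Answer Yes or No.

Total = 140 ≥ 140: provided.
Village 1 (pledges 0, payoff 130): pledging 30 → total 170, payoff 100. No gain.
Village 2 (pledges 60, payoff 70): dropping to 0 → total 80, payoff 0. No gain.
Village 3 (pledges 80, payoff 50): dropping to 0 → total 60, payoff 0. No gain.

Yes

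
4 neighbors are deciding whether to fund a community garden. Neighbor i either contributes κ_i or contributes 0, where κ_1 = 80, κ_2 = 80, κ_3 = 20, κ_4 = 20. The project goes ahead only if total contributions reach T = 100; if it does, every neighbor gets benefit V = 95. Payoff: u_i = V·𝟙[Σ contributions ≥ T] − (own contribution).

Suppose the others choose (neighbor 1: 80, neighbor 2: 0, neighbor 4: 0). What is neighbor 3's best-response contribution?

Others' total = 80. Contributing 20 brings total to 100 ≥ 100: gain V − κ_3 = 75.
Best response: 20.

20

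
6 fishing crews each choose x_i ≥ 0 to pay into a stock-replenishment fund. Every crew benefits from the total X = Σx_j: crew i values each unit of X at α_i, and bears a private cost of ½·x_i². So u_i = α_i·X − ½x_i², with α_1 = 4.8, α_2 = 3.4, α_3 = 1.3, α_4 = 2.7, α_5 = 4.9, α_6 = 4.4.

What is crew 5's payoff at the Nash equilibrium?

93.345

Crew i's FOC: ∂u_i/∂x_i = α_i − x_i = 0, so x_i* = α_i.
NE contributions = (4.8, 3.4, 1.3, 2.7, 4.9, 4.4); X = 21.5.
u_5 = α_5·X − ½·(x_5)² = 4.9·21.5 − ½·4.9² = 93.345.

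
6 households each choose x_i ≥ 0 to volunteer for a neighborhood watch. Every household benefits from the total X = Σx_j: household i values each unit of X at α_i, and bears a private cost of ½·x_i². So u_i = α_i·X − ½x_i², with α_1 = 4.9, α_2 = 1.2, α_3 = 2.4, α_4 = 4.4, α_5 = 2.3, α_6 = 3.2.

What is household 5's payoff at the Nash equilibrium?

Household i's FOC: ∂u_i/∂x_i = α_i − x_i = 0, so x_i* = α_i.
NE contributions = (4.9, 1.2, 2.4, 4.4, 2.3, 3.2); X = 18.4.
u_5 = α_5·X − ½·(x_5)² = 2.3·18.4 − ½·2.3² = 39.675.

39.675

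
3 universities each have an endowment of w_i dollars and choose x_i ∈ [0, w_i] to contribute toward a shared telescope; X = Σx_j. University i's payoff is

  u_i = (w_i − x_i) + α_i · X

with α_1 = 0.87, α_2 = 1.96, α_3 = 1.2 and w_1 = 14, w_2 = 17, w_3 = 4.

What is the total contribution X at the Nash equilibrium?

21

∂u_i/∂x_i = α_i − 1, so university i contributes w_i if α_i > 1, else 0.
α_i > 1 for i ∈ {2, 3}; NE contributions (0, 17, 4), X = 21.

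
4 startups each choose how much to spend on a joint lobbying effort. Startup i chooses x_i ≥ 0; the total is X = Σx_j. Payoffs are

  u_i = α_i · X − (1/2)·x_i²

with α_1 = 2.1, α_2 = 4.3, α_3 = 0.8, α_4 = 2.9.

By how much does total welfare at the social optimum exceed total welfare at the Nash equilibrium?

117.985

Startup i's FOC: ∂u_i/∂x_i = α_i − x_i = 0, so x_i* = α_i.
NE contributions = (2.1, 4.3, 0.8, 2.9); X = 10.1.
W^NE = (Σα)·X − ½Σα_i² = 10.1² − ½·31.95 = 86.035.
Planner sets x_i = Σα_j = 10.1 for every i, so X^SO = 4·10.1 = 40.4.
W^SO = (Σα)·X^SO − ½·4·(Σα)² = (4/2)·10.1² = 204.02.
Deadweight loss = W^SO − W^NE = 117.985.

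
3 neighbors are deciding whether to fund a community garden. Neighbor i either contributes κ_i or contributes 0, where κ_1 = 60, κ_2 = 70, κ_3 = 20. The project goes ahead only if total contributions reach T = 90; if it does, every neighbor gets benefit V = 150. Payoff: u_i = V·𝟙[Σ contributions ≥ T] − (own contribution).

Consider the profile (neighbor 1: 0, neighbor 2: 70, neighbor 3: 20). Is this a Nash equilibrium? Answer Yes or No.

Yes

Total = 90 ≥ 90: provided.
Neighbor 1 (pledges 0, payoff 150): pledging 60 → total 150, payoff 90. No gain.
Neighbor 2 (pledges 70, payoff 80): dropping to 0 → total 20, payoff 0. No gain.
Neighbor 3 (pledges 20, payoff 130): dropping to 0 → total 70, payoff 0. No gain.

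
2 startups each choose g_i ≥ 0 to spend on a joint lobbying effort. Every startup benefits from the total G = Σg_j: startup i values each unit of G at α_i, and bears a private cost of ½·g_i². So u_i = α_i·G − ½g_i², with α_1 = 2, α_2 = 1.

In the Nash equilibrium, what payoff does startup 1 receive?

Startup i's FOC: ∂u_i/∂g_i = α_i − g_i = 0, so g_i* = α_i.
NE contributions = (2, 1); G = 3.
u_1 = α_1·G − ½·(g_1)² = 2·3 − ½·2² = 4.

4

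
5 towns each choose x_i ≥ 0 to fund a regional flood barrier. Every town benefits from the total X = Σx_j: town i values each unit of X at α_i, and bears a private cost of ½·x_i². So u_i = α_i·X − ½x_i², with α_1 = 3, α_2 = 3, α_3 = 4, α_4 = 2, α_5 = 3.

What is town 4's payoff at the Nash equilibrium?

28

Town i's FOC: ∂u_i/∂x_i = α_i − x_i = 0, so x_i* = α_i.
NE contributions = (3, 3, 4, 2, 3); X = 15.
u_4 = α_4·X − ½·(x_4)² = 2·15 − ½·2² = 28.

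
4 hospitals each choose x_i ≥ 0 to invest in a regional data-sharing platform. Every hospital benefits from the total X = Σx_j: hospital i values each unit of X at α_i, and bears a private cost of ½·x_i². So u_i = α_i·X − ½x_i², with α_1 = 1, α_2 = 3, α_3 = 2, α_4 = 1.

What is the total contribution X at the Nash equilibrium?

Hospital i's FOC: ∂u_i/∂x_i = α_i − x_i = 0, so x_i* = α_i.
NE contributions = (1, 3, 2, 1); X = 7.

7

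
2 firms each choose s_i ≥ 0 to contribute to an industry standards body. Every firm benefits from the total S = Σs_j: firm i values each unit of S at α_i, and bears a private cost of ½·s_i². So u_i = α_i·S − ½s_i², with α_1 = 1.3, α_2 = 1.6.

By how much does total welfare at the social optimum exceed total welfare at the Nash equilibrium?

Firm i's FOC: ∂u_i/∂s_i = α_i − s_i = 0, so s_i* = α_i.
NE contributions = (1.3, 1.6); S = 2.9.
W^NE = (Σα)·S − ½Σα_i² = 2.9² − ½·4.25 = 6.285.
Planner sets s_i = Σα_j = 2.9 for every i, so S^SO = 2·2.9 = 5.8.
W^SO = (Σα)·S^SO − ½·2·(Σα)² = (2/2)·2.9² = 8.41.
Deadweight loss = W^SO − W^NE = 2.125.

2.125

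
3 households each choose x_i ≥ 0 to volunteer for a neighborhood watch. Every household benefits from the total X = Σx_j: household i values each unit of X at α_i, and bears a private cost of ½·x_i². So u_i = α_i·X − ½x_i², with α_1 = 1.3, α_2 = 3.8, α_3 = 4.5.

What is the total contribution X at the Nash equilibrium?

9.6

Household i's FOC: ∂u_i/∂x_i = α_i − x_i = 0, so x_i* = α_i.
NE contributions = (1.3, 3.8, 4.5); X = 9.6.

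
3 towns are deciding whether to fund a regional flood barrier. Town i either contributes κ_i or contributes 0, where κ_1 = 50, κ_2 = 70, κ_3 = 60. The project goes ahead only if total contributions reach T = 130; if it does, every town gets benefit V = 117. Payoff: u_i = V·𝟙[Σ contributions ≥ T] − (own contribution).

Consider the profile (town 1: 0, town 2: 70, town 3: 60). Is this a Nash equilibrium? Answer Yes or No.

Yes

Total = 130 ≥ 130: provided.
Town 1 (pledges 0, payoff 117): pledging 50 → total 180, payoff 67. No gain.
Town 2 (pledges 70, payoff 47): dropping to 0 → total 60, payoff 0. No gain.
Town 3 (pledges 60, payoff 57): dropping to 0 → total 70, payoff 0. No gain.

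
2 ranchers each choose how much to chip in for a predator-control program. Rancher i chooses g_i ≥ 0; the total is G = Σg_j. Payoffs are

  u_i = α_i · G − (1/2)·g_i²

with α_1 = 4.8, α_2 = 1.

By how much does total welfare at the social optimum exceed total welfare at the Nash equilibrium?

Rancher i's FOC: ∂u_i/∂g_i = α_i − g_i = 0, so g_i* = α_i.
NE contributions = (4.8, 1); G = 5.8.
W^NE = (Σα)·G − ½Σα_i² = 5.8² − ½·24.04 = 21.62.
Planner sets g_i = Σα_j = 5.8 for every i, so G^SO = 2·5.8 = 11.6.
W^SO = (Σα)·G^SO − ½·2·(Σα)² = (2/2)·5.8² = 33.64.
Deadweight loss = W^SO − W^NE = 12.02.

12.02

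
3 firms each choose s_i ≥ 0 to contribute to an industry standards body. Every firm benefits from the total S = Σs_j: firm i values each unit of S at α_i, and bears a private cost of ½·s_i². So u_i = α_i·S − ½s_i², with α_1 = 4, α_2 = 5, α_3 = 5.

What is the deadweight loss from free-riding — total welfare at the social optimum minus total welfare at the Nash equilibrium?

131

Firm i's FOC: ∂u_i/∂s_i = α_i − s_i = 0, so s_i* = α_i.
NE contributions = (4, 5, 5); S = 14.
W^NE = (Σα)·S − ½Σα_i² = 14² − ½·66 = 163.
Planner sets s_i = Σα_j = 14 for every i, so S^SO = 3·14 = 42.
W^SO = (Σα)·S^SO − ½·3·(Σα)² = (3/2)·14² = 294.
Deadweight loss = W^SO − W^NE = 131.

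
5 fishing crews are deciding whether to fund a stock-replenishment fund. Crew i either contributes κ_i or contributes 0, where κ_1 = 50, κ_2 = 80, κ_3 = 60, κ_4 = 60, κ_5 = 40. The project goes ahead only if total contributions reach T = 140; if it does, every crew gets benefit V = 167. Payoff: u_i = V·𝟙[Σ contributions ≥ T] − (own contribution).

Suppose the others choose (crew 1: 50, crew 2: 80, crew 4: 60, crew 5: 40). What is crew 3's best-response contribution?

0

Others' total = 230 ≥ 140; contributing adds cost 60 for no extra benefit.
Best response: 0.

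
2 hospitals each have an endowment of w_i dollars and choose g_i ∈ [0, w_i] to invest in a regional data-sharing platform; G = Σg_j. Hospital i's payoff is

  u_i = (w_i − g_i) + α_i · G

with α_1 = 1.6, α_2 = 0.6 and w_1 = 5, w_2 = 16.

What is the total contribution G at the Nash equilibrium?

∂u_i/∂g_i = α_i − 1, so hospital i contributes w_i if α_i > 1, else 0.
α_i > 1 for i ∈ {1}; NE contributions (5, 0), G = 5.

5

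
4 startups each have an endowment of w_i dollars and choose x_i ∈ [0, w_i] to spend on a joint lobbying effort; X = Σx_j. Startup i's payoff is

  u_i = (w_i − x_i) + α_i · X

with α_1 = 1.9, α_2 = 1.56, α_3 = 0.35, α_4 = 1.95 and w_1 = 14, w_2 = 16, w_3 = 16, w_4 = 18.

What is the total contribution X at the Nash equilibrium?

∂u_i/∂x_i = α_i − 1, so startup i contributes w_i if α_i > 1, else 0.
α_i > 1 for i ∈ {1, 2, 4}; NE contributions (14, 16, 0, 18), X = 48.

48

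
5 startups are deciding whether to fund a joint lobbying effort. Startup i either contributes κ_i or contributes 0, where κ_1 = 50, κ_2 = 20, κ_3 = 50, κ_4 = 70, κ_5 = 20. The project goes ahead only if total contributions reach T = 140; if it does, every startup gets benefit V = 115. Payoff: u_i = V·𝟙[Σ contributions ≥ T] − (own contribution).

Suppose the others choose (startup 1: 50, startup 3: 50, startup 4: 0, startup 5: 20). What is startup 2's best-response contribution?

20

Others' total = 120. Contributing 20 brings total to 140 ≥ 140: gain V − κ_2 = 95.
Best response: 20.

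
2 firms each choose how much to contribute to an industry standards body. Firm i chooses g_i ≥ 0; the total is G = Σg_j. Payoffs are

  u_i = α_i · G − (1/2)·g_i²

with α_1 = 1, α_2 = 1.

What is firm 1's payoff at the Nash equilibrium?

1.5

Firm i's FOC: ∂u_i/∂g_i = α_i − g_i = 0, so g_i* = α_i.
NE contributions = (1, 1); G = 2.
u_1 = α_1·G − ½·(g_1)² = 1·2 − ½·1² = 1.5.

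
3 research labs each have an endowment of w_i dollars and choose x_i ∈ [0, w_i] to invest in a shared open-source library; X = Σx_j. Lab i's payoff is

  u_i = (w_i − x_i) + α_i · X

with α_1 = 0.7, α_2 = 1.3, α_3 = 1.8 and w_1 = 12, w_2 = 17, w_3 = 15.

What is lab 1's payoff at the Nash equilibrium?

∂u_i/∂x_i = α_i − 1, so lab i contributes w_i if α_i > 1, else 0.
α_i > 1 for i ∈ {2, 3}; NE contributions (0, 17, 15), X = 32.
u_1 = (12 − 0) + 0.7·32 = 34.4.

34.4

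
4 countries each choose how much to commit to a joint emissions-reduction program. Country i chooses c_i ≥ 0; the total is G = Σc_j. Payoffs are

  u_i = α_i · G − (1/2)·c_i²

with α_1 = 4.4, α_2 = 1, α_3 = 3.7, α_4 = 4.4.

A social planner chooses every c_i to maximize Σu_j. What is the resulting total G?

Planner FOC: ∂(Σu_j)/∂c_i = (Σα_j) − c_i = 0, so c_i^SO = Σα_j = 13.5 for every i; G^SO = 54.

54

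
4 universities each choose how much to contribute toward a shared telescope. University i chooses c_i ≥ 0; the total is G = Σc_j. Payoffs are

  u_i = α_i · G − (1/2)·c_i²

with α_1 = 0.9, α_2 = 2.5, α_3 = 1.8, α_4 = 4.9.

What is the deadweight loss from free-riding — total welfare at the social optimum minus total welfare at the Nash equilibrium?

119.165

University i's FOC: ∂u_i/∂c_i = α_i − c_i = 0, so c_i* = α_i.
NE contributions = (0.9, 2.5, 1.8, 4.9); G = 10.1.
W^NE = (Σα)·G − ½Σα_i² = 10.1² − ½·34.31 = 84.855.
Planner sets c_i = Σα_j = 10.1 for every i, so G^SO = 4·10.1 = 40.4.
W^SO = (Σα)·G^SO − ½·4·(Σα)² = (4/2)·10.1² = 204.02.
Deadweight loss = W^SO − W^NE = 119.165.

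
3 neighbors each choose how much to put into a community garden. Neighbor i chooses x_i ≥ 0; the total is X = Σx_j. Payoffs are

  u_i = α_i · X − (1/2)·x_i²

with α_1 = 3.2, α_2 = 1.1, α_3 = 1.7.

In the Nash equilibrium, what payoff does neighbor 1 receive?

14.08

Neighbor i's FOC: ∂u_i/∂x_i = α_i − x_i = 0, so x_i* = α_i.
NE contributions = (3.2, 1.1, 1.7); X = 6.
u_1 = α_1·X − ½·(x_1)² = 3.2·6 − ½·3.2² = 14.08.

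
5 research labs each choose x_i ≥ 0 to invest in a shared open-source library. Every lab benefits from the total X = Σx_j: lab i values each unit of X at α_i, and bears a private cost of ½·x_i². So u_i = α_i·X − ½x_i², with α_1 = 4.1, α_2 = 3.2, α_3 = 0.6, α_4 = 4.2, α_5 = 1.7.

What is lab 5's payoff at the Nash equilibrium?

22.015

Lab i's FOC: ∂u_i/∂x_i = α_i − x_i = 0, so x_i* = α_i.
NE contributions = (4.1, 3.2, 0.6, 4.2, 1.7); X = 13.8.
u_5 = α_5·X − ½·(x_5)² = 1.7·13.8 − ½·1.7² = 22.015.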